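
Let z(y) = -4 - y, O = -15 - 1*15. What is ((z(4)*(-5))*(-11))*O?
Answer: 13200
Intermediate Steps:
O = -30 (O = -15 - 15 = -30)
((z(4)*(-5))*(-11))*O = (((-4 - 1*4)*(-5))*(-11))*(-30) = (((-4 - 4)*(-5))*(-11))*(-30) = (-8*(-5)*(-11))*(-30) = (40*(-11))*(-30) = -440*(-30) = 13200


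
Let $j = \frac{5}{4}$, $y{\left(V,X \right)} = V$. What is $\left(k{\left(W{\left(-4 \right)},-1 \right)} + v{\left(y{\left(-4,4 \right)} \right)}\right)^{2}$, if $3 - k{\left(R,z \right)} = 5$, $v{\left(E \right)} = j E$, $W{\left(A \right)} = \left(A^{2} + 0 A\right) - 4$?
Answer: $49$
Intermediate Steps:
$j = \frac{5}{4}$ ($j = 5 \cdot \frac{1}{4} = \frac{5}{4} \approx 1.25$)
$W{\left(A \right)} = -4 + A^{2}$ ($W{\left(A \right)} = \left(A^{2} + 0\right) - 4 = A^{2} - 4 = -4 + A^{2}$)
$v{\left(E \right)} = \frac{5 E}{4}$
$k{\left(R,z \right)} = -2$ ($k{\left(R,z \right)} = 3 - 5 = -2$)
$\left(k{\left(W{\left(-4 \right)},-1 \right)} + v{\left(y{\left(-4,4 \right)} \right)}\right)^{2} = \left(-2 + \frac{5}{4} \left(-4\right)\right)^{2} = \left(-2 - 5\right)^{2} = \left(-7\right)^{2} = 49$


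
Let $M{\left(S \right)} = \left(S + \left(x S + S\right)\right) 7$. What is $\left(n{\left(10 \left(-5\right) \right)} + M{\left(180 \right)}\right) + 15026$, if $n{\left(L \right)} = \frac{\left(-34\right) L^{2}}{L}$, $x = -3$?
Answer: $15466$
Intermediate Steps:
$M{\left(S \right)} = - 7 S$ ($M{\left(S \right)} = \left(S + \left(- 3 S + S\right)\right) 7 = \left(S - 2 S\right) 7 = - S 7 = - 7 S$)
$n{\left(L \right)} = - 34 L$
$\left(n{\left(10 \left(-5\right) \right)} + M{\left(180 \right)}\right) + 15026 = \left(- 34 \cdot 10 \left(-5\right) - 1260\right) + 15026 = \left(\left(-34\right) \left(-50\right) - 1260\right) + 15026 = \left(1700 - 1260\right) + 15026 = 440 + 15026 = 15466$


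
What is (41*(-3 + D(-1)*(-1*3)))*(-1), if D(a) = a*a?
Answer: 246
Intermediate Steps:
D(a) = a²
(41*(-3 + D(-1)*(-1*3)))*(-1) = (41*(-3 + (-1)²*(-1*3)))*(-1) = (41*(-3 + 1*(-3)))*(-1) = (41*(-3 - 3))*(-1) = (41*(-6))*(-1) = -246*(-1) = 246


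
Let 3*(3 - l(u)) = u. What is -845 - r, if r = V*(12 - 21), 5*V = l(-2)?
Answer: -4192/5 ≈ -838.40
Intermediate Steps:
l(u) = 3 - u/3
V = 11/15 (V = (3 - ⅓*(-2))/5 = (3 + ⅔)/5 = (⅕)*(11/3) = 11/15 ≈ 0.73333)
r = -33/5 (r = 11*(12 - 21)/15 = (11/15)*(-9) = -33/5 ≈ -6.6000)
-845 - r = -845 - 1*(-33/5) = -845 + 33/5 = -4192/5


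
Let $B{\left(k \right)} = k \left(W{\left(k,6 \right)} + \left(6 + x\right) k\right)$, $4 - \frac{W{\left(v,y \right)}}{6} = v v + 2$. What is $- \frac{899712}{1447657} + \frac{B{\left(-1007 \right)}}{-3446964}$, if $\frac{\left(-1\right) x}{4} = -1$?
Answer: $- \frac{2221847581867804}{1247505390837} \approx -1781.0$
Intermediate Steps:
$x = 4$ ($x = \left(-4\right) \left(-1\right) = 4$)
$W{\left(v,y \right)} = 12 - 6 v^{2}$ ($W{\left(v,y \right)} = 24 - 6 \left(v v + 2\right) = 24 - 6 \left(v^{2} + 2\right) = 24 - 6 \left(2 + v^{2}\right) = 24 - \left(12 + 6 v^{2}\right) = 12 - 6 v^{2}$)
$B{\left(k \right)} = k \left(12 - 6 k^{2} + 10 k\right)$ ($B{\left(k \right)} = k \left(\left(12 - 6 k^{2}\right) + \left(6 + 4\right) k\right) = k \left(\left(12 - 6 k^{2}\right) + 10 k\right) = k \left(12 - 6 k^{2} + 10 k\right)$)
$- \frac{899712}{1447657} + \frac{B{\left(-1007 \right)}}{-3446964} = - \frac{899712}{1447657} + \frac{2 \left(-1007\right) \left(6 - 3 \left(-1007\right)^{2} + 5 \left(-1007\right)\right)}{-3446964} = \left(-899712\right) \frac{1}{1447657} + 2 \left(-1007\right) \left(6 - 3042147 - 5035\right) \left(- \frac{1}{3446964}\right) = - \frac{899712}{1447657} + 2 \left(-1007\right) \left(6 - 3042147 - 5035\right) \left(- \frac{1}{3446964}\right) = - \frac{899712}{1447657} + 2 \left(-1007\right) \left(-3047176\right) \left(- \frac{1}{3446964}\right) = - \frac{899712}{1447657} + 6137012464 \left(- \frac{1}{3446964}\right) = - \frac{899712}{1447657} - \frac{1534253116}{861741} = - \frac{2221847581867804}{1247505390837}$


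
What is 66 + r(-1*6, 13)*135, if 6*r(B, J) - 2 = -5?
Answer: -3/2 ≈ -1.5000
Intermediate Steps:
r(B, J) = -½ (r(B, J) = ⅓ + (⅙)*(-5) = ⅓ - ⅚ = -½)
66 + r(-1*6, 13)*135 = 66 - ½*135 = 66 - 135/2 = -3/2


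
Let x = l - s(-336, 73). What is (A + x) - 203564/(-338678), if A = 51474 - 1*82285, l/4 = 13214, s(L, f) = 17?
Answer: 3730301274/169339 ≈ 22029.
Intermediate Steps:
l = 52856 (l = 4*13214 = 52856)
A = -30811 (A = 51474 - 82285 = -30811)
x = 52839 (x = 52856 - 1*17 = 52856 - 17 = 52839)
(A + x) - 203564/(-338678) = (-30811 + 52839) - 203564/(-338678) = 22028 - 203564*(-1/338678) = 22028 + 101782/169339 = 3730301274/169339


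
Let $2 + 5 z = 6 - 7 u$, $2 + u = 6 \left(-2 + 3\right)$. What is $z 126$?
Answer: $- \frac{3024}{5} \approx -604.8$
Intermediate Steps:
$u = 4$ ($u = -2 + 6 \left(-2 + 3\right) = -2 + 6 \cdot 1 = -2 + 6 = 4$)
$z = - \frac{24}{5}$ ($z = - \frac{2}{5} + \frac{6 - 28}{5} = - \frac{2}{5} + \frac{1}{5} \left(-22\right) = - \frac{2}{5} - \frac{22}{5} = - \frac{24}{5} \approx -4.8$)
$z 126 = \left(- \frac{24}{5}\right) 126 = - \frac{3024}{5}$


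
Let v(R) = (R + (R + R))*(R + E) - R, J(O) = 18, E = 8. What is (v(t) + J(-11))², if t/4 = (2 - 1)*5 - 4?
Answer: 24964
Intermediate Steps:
t = 4 (t = 4*((2 - 1)*5 - 4) = 4*(1*5 - 4) = 4*(5 - 4) = 4*1 = 4)
v(R) = -R + 3*R*(8 + R) (v(R) = (R + (R + R))*(R + 8) - R = (R + 2*R)*(8 + R) - R = (3*R)*(8 + R) - R = 3*R*(8 + R) - R = -R + 3*R*(8 + R))
(v(t) + J(-11))² = (4*(23 + 3*4) + 18)² = (4*(23 + 12) + 18)² = (4*35 + 18)² = (140 + 18)² = 158² = 24964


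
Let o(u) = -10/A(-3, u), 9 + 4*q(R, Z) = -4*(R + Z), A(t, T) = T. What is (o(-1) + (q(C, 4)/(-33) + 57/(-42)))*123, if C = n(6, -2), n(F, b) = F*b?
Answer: 320825/308 ≈ 1041.6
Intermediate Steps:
C = -12 (C = 6*(-2) = -12)
q(R, Z) = -9/4 - R - Z (q(R, Z) = -9/4 + (-4*(R + Z))/4 = -9/4 + (-4*R - 4*Z)/4 = -9/4 + (-R - Z) = -9/4 - R - Z)
o(u) = -10/u
(o(-1) + (q(C, 4)/(-33) + 57/(-42)))*123 = (-10/(-1) + ((-9/4 - 1*(-12) - 1*4)/(-33) + 57/(-42)))*123 = (-10*(-1) + ((-9/4 + 12 - 4)*(-1/33) + 57*(-1/42)))*123 = (10 + ((23/4)*(-1/33) - 19/14))*123 = (10 + (-23/132 - 19/14))*123 = (10 - 1415/924)*123 = (7825/924)*123 = 320825/308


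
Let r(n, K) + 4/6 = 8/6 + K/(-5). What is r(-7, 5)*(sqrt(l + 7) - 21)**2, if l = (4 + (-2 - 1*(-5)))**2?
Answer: -497/3 + 28*sqrt(14) ≈ -60.900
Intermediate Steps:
l = 49 (l = (4 + (-2 + 5))**2 = (4 + 3)**2 = 7**2 = 49)
r(n, K) = 2/3 - K/5 (r(n, K) = -2/3 + (8/6 + K/(-5)) = -2/3 + (8*(1/6) + K*(-1/5)) = -2/3 + (4/3 - K/5) = 2/3 - K/5)
r(-7, 5)*(sqrt(l + 7) - 21)**2 = (2/3 - 1/5*5)*(sqrt(49 + 7) - 21)**2 = (2/3 - 1)*(sqrt(56) - 21)**2 = -(2*sqrt(14) - 21)**2/3 = -(-21 + 2*sqrt(14))**2/3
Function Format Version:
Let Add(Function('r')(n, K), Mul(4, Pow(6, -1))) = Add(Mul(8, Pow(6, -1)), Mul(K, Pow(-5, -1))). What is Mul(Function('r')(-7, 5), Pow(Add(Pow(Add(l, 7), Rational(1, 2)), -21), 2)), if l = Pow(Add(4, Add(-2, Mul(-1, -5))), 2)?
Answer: Add(Rational(-497, 3), Mul(28, Pow(14, Rational(1, 2)))) ≈ -60.900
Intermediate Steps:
l = 49 (l = Pow(Add(4, Add(-2, 5)), 2) = Pow(Add(4, 3), 2) = Pow(7, 2) = 49)
Function('r')(n, K) = Add(Rational(2, 3), Mul(Rational(-1, 5), K)) (Function('r')(n, K) = Add(Rational(-2, 3), Add(Mul(8, Pow(6, -1)), Mul(K, Pow(-5, -1)))) = Add(Rational(-2, 3), Add(Mul(8, Rational(1, 6)), Mul(K, Rational(-1, 5)))) = Add(Rational(-2, 3), Add(Rational(4, 3), Mul(Rational(-1, 5), K))) = Add(Rational(2, 3), Mul(Rational(-1, 5), K)))
Mul(Function('r')(-7, 5), Pow(Add(Pow(Add(l, 7), Rational(1, 2)), -21), 2)) = Mul(Add(Rational(2, 3), Mul(Rational(-1, 5), 5)), Pow(Add(Pow(Add(49, 7), Rational(1, 2)), -21), 2)) = Mul(Add(Rational(2, 3), -1), Pow(Add(Pow(56, Rational(1, 2)), -21), 2)) = Mul(Rational(-1, 3), Pow(Add(Mul(2, Pow(14, Rational(1, 2))), -21), 2)) = Mul(Rational(-1, 3), Pow(Add(-21, Mul(2, Pow(14, Rational(1, 2)))), 2))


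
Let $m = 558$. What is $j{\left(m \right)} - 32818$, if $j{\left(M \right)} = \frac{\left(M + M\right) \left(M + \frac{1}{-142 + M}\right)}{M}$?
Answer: $- \frac{6594015}{208} \approx -31702.0$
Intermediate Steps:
$j{\left(M \right)} = 2 M + \frac{2}{-142 + M}$ ($j{\left(M \right)} = \frac{2 M \left(M + \frac{1}{-142 + M}\right)}{M} = 2 M + \frac{2}{-142 + M}$)
$j{\left(m \right)} - 32818 = \frac{2 \left(1 + 558^{2} - 79236\right)}{-142 + 558} - 32818 = \frac{2 \left(1 + 311364 - 79236\right)}{416} - 32818 = 2 \cdot \frac{1}{416} \cdot 232129 - 32818 = \frac{232129}{208} - 32818 = - \frac{6594015}{208}$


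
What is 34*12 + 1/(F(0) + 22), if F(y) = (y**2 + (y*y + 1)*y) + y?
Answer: 8977/22 ≈ 408.05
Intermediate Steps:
F(y) = y + y**2 + y*(1 + y**2) (F(y) = (y**2 + (y**2 + 1)*y) + y = (y**2 + (1 + y**2)*y) + y = (y**2 + y*(1 + y**2)) + y = y + y**2 + y*(1 + y**2))
34*12 + 1/(F(0) + 22) = 34*12 + 1/(0*(2 + 0 + 0**2) + 22) = 408 + 1/(0*(2 + 0 + 0) + 22) = 408 + 1/(0*2 + 22) = 408 + 1/(0 + 22) = 408 + 1/22 = 8977/22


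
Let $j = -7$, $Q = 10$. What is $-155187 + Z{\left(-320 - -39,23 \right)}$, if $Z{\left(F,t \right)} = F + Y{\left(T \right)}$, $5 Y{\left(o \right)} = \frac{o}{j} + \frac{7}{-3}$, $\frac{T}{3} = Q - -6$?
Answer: $- \frac{16324333}{105} \approx -1.5547 \cdot 10^{5}$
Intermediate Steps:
$T = 48$ ($T = 3 \left(10 - -6\right) = 3 \left(10 + 6\right) = 3 \cdot 16 = 48$)
$Y{\left(o \right)} = - \frac{7}{15} - \frac{o}{35}$ ($Y{\left(o \right)} = \frac{\frac{o}{-7} + \frac{7}{-3}}{5} = \frac{o \left(- \frac{1}{7}\right) + 7 \left(- \frac{1}{3}\right)}{5} = \frac{- \frac{o}{7} - \frac{7}{3}}{5} = \frac{- \frac{7}{3} - \frac{o}{7}}{5} = - \frac{7}{15} - \frac{o}{35}$)
$Z{\left(F,t \right)} = - \frac{193}{105} + F$ ($Z{\left(F,t \right)} = F - \frac{193}{105} = - \frac{193}{105} + F$)
$-155187 + Z{\left(-320 - -39,23 \right)} = -155187 - \frac{29698}{105} = - \frac{16324333}{105}$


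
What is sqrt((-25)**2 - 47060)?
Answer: I*sqrt(46435) ≈ 215.49*I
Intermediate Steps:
sqrt((-25)**2 - 47060) = sqrt(625 - 47060) = sqrt(-46435) = I*sqrt(46435)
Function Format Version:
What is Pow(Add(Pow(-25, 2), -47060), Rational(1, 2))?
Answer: Mul(I, Pow(46435, Rational(1, 2))) ≈ Mul(215.49, I)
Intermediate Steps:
Pow(Add(Pow(-25, 2), -47060), Rational(1, 2)) = Pow(Add(625, -47060), Rational(1, 2)) = Pow(-46435, Rational(1, 2)) = Mul(I, Pow(46435, Rational(1, 2)))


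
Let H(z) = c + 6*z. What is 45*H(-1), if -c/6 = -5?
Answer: 1080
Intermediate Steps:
c = 30 (c = -6*(-5) = 30)
H(z) = 30 + 6*z
45*H(-1) = 45*(30 + 6*(-1)) = 45*(30 - 6) = 45*24 = 1080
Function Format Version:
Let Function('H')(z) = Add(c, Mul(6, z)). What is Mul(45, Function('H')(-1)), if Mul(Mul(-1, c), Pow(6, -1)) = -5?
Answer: 1080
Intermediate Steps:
c = 30 (c = Mul(-6, -5) = 30)
Function('H')(z) = Add(30, Mul(6, z))
Mul(45, Function('H')(-1)) = Mul(45, Add(30, Mul(6, -1))) = Mul(45, Add(30, -6)) = Mul(45, 24) = 1080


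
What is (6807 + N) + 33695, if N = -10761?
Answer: 29741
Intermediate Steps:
(6807 + N) + 33695 = (6807 - 10761) + 33695 = -3954 + 33695 = 29741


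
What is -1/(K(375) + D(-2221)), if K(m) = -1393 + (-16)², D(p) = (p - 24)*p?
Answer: -1/4985008 ≈ -2.0060e-7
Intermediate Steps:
D(p) = p*(-24 + p) (D(p) = (-24 + p)*p = p*(-24 + p))
K(m) = -1137 (K(m) = -1393 + 256 = -1137)
-1/(K(375) + D(-2221)) = -1/(-1137 - 2221*(-24 - 2221)) = -1/(-1137 - 2221*(-2245)) = -1/(-1137 + 4986145) = -1/4985008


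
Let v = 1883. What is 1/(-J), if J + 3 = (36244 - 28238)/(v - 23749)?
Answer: 10933/36802 ≈ 0.29708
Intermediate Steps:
J = -36802/10933 (J = -3 + (36244 - 28238)/(1883 - 23749) = -3 + 8006/(-21866) = -3 + 8006*(-1/21866) = -3 - 4003/10933 = -36802/10933 ≈ -3.3661)
1/(-J) = 1/(-1*(-36802/10933)) = 1/(36802/10933) = 10933/36802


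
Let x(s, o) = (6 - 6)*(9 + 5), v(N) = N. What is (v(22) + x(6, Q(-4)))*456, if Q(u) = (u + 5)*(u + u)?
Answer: 10032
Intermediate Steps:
Q(u) = 2*u*(5 + u) (Q(u) = (5 + u)*(2*u) = 2*u*(5 + u))
x(s, o) = 0 (x(s, o) = 0*14 = 0)
(v(22) + x(6, Q(-4)))*456 = (22 + 0)*456 = 22*456 = 10032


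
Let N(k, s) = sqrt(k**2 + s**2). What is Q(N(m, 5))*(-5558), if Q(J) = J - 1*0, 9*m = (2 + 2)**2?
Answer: -5558*sqrt(2281)/9 ≈ -29494.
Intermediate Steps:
m = 16/9 (m = (2 + 2)**2/9 = (1/9)*4**2 = (1/9)*16 = 16/9 ≈ 1.7778)
Q(J) = J (Q(J) = J + 0 = J)
Q(N(m, 5))*(-5558) = sqrt((16/9)**2 + 5**2)*(-5558) = sqrt(256/81 + 25)*(-5558) = sqrt(2281/81)*(-5558) = (sqrt(2281)/9)*(-5558) = -5558*sqrt(2281)/9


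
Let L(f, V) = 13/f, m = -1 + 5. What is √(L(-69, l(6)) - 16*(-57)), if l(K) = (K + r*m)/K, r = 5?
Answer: √4341135/69 ≈ 30.196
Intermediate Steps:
m = 4
l(K) = (20 + K)/K (l(K) = (K + 5*4)/K = (K + 20)/K = (20 + K)/K)
√(L(-69, l(6)) - 16*(-57)) = √(13/(-69) - 16*(-57)) = √(13*(-1/69) + 912) = √(-13/69 + 912) = √(62915/69) = √4341135/69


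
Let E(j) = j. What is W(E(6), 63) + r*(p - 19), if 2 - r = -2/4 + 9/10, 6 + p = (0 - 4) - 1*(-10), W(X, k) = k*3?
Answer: 793/5 ≈ 158.60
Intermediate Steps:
W(X, k) = 3*k
p = 0 (p = -6 + ((0 - 4) - 1*(-10)) = -6 + (-4 + 10) = -6 + 6 = 0)
r = 8/5 (r = 2 - (-2/4 + 9/10) = 2 - (-2*1/4 + 9*(1/10)) = 2 - (-1/2 + 9/10) = 2 - 1*2/5 = 2 - 2/5 = 8/5 ≈ 1.6000)
W(E(6), 63) + r*(p - 19) = 3*63 + 8*(0 - 19)/5 = 189 + (8/5)*(-19) = 189 - 152/5 = 793/5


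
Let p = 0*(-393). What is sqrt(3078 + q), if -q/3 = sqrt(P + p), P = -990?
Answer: 3*sqrt(342 - I*sqrt(110)) ≈ 55.486 - 0.8506*I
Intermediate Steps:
p = 0
q = -9*I*sqrt(110) (q = -3*sqrt(-990 + 0) = -9*I*sqrt(110) ≈ -94.393*I)
sqrt(3078 + q) = sqrt(3078 - 9*I*sqrt(110))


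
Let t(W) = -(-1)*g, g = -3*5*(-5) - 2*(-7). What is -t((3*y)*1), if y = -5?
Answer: -89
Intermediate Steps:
g = 89 (g = -15*(-5) + 14 = 75 + 14 = 89)
t(W) = 89 (t(W) = -(-1)*89 = -1*(-89) = 89)
-t((3*y)*1) = -1*89 = -89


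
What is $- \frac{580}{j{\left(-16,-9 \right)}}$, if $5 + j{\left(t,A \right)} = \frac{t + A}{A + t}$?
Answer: $145$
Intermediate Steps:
$j{\left(t,A \right)} = -4$ ($j{\left(t,A \right)} = -5 + \frac{t + A}{A + t} = -5 + \frac{A + t}{A + t} = -5 + 1 = -4$)
$- \frac{580}{j{\left(-16,-9 \right)}} = - \frac{580}{-4} = \left(-580\right) \left(- \frac{1}{4}\right) = 145$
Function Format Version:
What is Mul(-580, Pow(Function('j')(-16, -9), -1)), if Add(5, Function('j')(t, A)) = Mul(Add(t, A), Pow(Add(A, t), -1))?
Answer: 145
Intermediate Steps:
Function('j')(t, A) = -4 (Function('j')(t, A) = Add(-5, Mul(Add(t, A), Pow(Add(A, t), -1))) = Add(-5, Mul(Add(A, t), Pow(Add(A, t), -1))) = Add(-5, 1) = -4)
Mul(-580, Pow(Function('j')(-16, -9), -1)) = Mul(-580, Pow(-4, -1)) = Mul(-580, Rational(-1, 4)) = 145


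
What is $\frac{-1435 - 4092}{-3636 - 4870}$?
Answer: $\frac{5527}{8506} \approx 0.64978$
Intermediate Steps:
$\frac{-1435 - 4092}{-3636 - 4870} = - \frac{5527}{-8506} = \left(-5527\right) \left(- \frac{1}{8506}\right) = \frac{5527}{8506}$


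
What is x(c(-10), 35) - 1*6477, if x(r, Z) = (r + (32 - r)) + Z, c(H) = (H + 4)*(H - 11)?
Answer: -6410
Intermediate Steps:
c(H) = (-11 + H)*(4 + H) (c(H) = (4 + H)*(-11 + H) = (-11 + H)*(4 + H))
x(r, Z) = 32 + Z
x(c(-10), 35) - 1*6477 = (32 + 35) - 1*6477 = 67 - 6477 = -6410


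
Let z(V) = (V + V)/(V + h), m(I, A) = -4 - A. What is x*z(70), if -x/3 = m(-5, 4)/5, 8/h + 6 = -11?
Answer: 1904/197 ≈ 9.6650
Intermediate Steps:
h = -8/17 (h = 8/(-6 - 11) = 8/(-17) = 8*(-1/17) = -8/17 ≈ -0.47059)
z(V) = 2*V/(-8/17 + V) (z(V) = (V + V)/(V - 8/17) = (2*V)/(-8/17 + V) = 2*V/(-8/17 + V))
x = 24/5 (x = -3*(-4 - 1*4)/5 = -3*(-4 - 4)/5 = -(-24)/5 = -3*(-8/5) = 24/5 ≈ 4.8000)
x*z(70) = 24*(34*70/(-8 + 17*70))/5 = 24*(34*70/(-8 + 1190))/5 = 24*(34*70/1182)/5 = 24*(34*70*(1/1182))/5 = (24/5)*(1190/591) = 1904/197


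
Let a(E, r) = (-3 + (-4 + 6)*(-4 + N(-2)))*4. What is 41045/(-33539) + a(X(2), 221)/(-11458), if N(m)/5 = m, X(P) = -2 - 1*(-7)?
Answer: -233067387/192144931 ≈ -1.2130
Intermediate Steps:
X(P) = 5 (X(P) = -2 + 7 = 5)
N(m) = 5*m
a(E, r) = -124 (a(E, r) = (-3 + (-4 + 6)*(-4 + 5*(-2)))*4 = (-3 + 2*(-4 - 10))*4 = (-3 + 2*(-14))*4 = (-3 - 28)*4 = -31*4 = -124)
41045/(-33539) + a(X(2), 221)/(-11458) = 41045/(-33539) - 124/(-11458) = 41045*(-1/33539) - 124*(-1/11458) = -41045/33539 + 62/5729 = -233067387/192144931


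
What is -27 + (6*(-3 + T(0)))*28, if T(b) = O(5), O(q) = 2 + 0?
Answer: -195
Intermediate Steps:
O(q) = 2
T(b) = 2
-27 + (6*(-3 + T(0)))*28 = -27 + (6*(-3 + 2))*28 = -27 + (6*(-1))*28 = -27 - 6*28 = -27 - 168 = -195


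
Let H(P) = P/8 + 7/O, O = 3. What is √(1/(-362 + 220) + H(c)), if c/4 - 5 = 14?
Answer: √536547/213 ≈ 3.4389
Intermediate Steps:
c = 76 (c = 20 + 4*14 = 20 + 56 = 76)
H(P) = 7/3 + P/8 (H(P) = P/8 + 7/3 = 7/3 + P/8)
√(1/(-362 + 220) + H(c)) = √(1/(-362 + 220) + (7/3 + (⅛)*76)) = √(1/(-142) + (7/3 + 19/2)) = √(-1/142 + 71/6) = √(2519/213) = √536547/213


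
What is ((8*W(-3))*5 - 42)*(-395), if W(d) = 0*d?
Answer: 16590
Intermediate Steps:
W(d) = 0
((8*W(-3))*5 - 42)*(-395) = ((8*0)*5 - 42)*(-395) = (0*5 - 42)*(-395) = (0 - 42)*(-395) = -42*(-395) = 16590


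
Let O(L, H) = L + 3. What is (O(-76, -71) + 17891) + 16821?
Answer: 34639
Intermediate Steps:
O(L, H) = 3 + L
(O(-76, -71) + 17891) + 16821 = ((3 - 76) + 17891) + 16821 = (-73 + 17891) + 16821 = 17818 + 16821 = 34639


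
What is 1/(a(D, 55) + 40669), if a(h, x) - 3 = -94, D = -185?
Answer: 1/40578 ≈ 2.4644e-5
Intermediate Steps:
a(h, x) = -91 (a(h, x) = 3 - 94 = -91)
1/(a(D, 55) + 40669) = 1/(-91 + 40669) = 1/40578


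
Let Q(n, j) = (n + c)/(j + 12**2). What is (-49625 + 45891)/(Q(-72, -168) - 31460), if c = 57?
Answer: 29872/251675 ≈ 0.11869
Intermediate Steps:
Q(n, j) = (57 + n)/(144 + j) (Q(n, j) = (n + 57)/(j + 12**2) = (57 + n)/(j + 144) = (57 + n)/(144 + j))
(-49625 + 45891)/(Q(-72, -168) - 31460) = (-49625 + 45891)/((57 - 72)/(144 - 168) - 31460) = -3734/(-15/(-24) - 31460) = -3734/(-1/24*(-15) - 31460) = -3734/(5/8 - 31460) = -3734/(-251675/8) = -3734*(-8/251675) = 29872/251675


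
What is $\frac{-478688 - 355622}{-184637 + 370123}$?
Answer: $- \frac{417155}{92743} \approx -4.498$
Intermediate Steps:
$\frac{-478688 - 355622}{-184637 + 370123} = \frac{-478688 - 355622}{185486} = \left(-478688 - 355622\right) \frac{1}{185486} = \left(-834310\right) \frac{1}{185486} = - \frac{417155}{92743}$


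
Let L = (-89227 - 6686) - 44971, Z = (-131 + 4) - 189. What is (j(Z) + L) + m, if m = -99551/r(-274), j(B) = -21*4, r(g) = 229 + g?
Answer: -6244009/45 ≈ -1.3876e+5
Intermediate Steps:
Z = -316 (Z = -127 - 189 = -316)
j(B) = -84
L = -140884 (L = -95913 - 44971 = -140884)
m = 99551/45 (m = -99551/(229 - 274) = -99551/(-45) = -99551*(-1/45) = 99551/45 ≈ 2212.2)
(j(Z) + L) + m = (-84 - 140884) + 99551/45 = -140968 + 99551/45 = -6244009/45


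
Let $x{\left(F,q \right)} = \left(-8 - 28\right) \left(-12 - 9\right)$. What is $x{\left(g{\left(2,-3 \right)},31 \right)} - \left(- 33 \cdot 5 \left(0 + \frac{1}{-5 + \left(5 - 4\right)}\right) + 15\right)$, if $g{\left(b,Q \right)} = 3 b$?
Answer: $\frac{2799}{4} \approx 699.75$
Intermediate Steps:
$x{\left(F,q \right)} = 756$ ($x{\left(F,q \right)} = \left(-36\right) \left(-21\right) = 756$)
$x{\left(g{\left(2,-3 \right)},31 \right)} - \left(- 33 \cdot 5 \left(0 + \frac{1}{-5 + \left(5 - 4\right)}\right) + 15\right) = 756 - \left(- 33 \cdot 5 \left(0 + \frac{1}{-5 + \left(5 - 4\right)}\right) + 15\right) = 756 - \left(- 33 \cdot 5 \left(0 + \frac{1}{-5 + 1}\right) + 15\right) = 756 - \left(- 33 \cdot 5 \left(0 + \frac{1}{-4}\right) + 15\right) = 756 - \left(- 33 \cdot 5 \left(0 - \frac{1}{4}\right) + 15\right) = 756 - \left(- 33 \cdot 5 \left(- \frac{1}{4}\right) + 15\right) = 756 - \left(\left(-33\right) \left(- \frac{5}{4}\right) + 15\right) = 756 - \left(\frac{165}{4} + 15\right) = 756 - \frac{225}{4} = \frac{2799}{4}$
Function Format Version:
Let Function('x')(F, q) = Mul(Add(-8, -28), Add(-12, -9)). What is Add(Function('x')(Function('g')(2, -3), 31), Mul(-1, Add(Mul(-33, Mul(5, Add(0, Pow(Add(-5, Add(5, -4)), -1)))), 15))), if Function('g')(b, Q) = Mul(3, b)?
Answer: Rational(2799, 4) ≈ 699.75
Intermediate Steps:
Function('x')(F, q) = 756 (Function('x')(F, q) = Mul(-36, -21) = 756)
Add(Function('x')(Function('g')(2, -3), 31), Mul(-1, Add(Mul(-33, Mul(5, Add(0, Pow(Add(-5, Add(5, -4)), -1)))), 15))) = Add(756, Mul(-1, Add(Mul(-33, Mul(5, Add(0, Pow(Add(-5, Add(5, -4)), -1)))), 15))) = Add(756, Mul(-1, Add(Mul(-33, Mul(5, Add(0, Pow(Add(-5, 1), -1)))), 15))) = Add(756, Mul(-1, Add(Mul(-33, Mul(5, Add(0, Pow(-4, -1)))), 15))) = Add(756, Mul(-1, Add(Mul(-33, Mul(5, Add(0, Rational(-1, 4)))), 15))) = Add(756, Mul(-1, Add(Mul(-33, Mul(5, Rational(-1, 4))), 15))) = Add(756, Mul(-1, Add(Mul(-33, Rational(-5, 4)), 15))) = Add(756, Mul(-1, Add(Rational(165, 4), 15))) = Add(756, Mul(-1, Rational(225, 4))) = Add(756, Rational(-225, 4)) = Rational(2799, 4)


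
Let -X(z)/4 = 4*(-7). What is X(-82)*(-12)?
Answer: -1344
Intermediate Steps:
X(z) = 112 (X(z) = -16*(-7) = -4*(-28) = 112)
X(-82)*(-12) = 112*(-12) = -1344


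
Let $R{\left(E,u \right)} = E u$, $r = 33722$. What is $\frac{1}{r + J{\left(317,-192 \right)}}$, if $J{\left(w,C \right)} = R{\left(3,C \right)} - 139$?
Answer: $\frac{1}{33007} \approx 3.0297 \cdot 10^{-5}$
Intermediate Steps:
$J{\left(w,C \right)} = -139 + 3 C$ ($J{\left(w,C \right)} = 3 C - 139 = -139 + 3 C$)
$\frac{1}{r + J{\left(317,-192 \right)}} = \frac{1}{33722 + \left(-139 + 3 \left(-192\right)\right)} = \frac{1}{33722 - 715} = \frac{1}{33007}$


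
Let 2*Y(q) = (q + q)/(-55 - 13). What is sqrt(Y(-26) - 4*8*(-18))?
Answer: sqrt(666298)/34 ≈ 24.008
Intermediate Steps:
Y(q) = -q/68 (Y(q) = ((q + q)/(-55 - 13))/2 = ((2*q)/(-68))/2 = ((2*q)*(-1/68))/2 = (-q/34)/2 = -q/68)
sqrt(Y(-26) - 4*8*(-18)) = sqrt(-1/68*(-26) - 4*8*(-18)) = sqrt(13/34 - 32*(-18)) = sqrt(13/34 + 576) = sqrt(19597/34) = sqrt(666298)/34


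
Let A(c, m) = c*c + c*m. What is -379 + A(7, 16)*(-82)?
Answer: -13581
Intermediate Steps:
A(c, m) = c² + c*m
-379 + A(7, 16)*(-82) = -379 + (7*(7 + 16))*(-82) = -379 + (7*23)*(-82) = -379 + 161*(-82) = -379 - 13202 = -13581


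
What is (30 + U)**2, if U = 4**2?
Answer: 2116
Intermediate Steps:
U = 16
(30 + U)**2 = (30 + 16)**2 = 46**2 = 2116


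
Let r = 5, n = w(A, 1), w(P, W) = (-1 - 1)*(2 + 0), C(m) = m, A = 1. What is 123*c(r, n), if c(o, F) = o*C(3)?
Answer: 1845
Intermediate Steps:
w(P, W) = -4 (w(P, W) = -2*2 = -4)
n = -4
c(o, F) = 3*o (c(o, F) = o*3 = 3*o)
123*c(r, n) = 123*(3*5) = 123*15 = 1845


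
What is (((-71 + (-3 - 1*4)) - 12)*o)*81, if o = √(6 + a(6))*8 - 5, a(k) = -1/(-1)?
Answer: 36450 - 58320*√7 ≈ -1.1785e+5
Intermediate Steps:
a(k) = 1 (a(k) = -1*(-1) = 1)
o = -5 + 8*√7 (o = √(6 + 1)*8 - 5 = √7*8 - 5 = 8*√7 - 5 = -5 + 8*√7 ≈ 16.166)
(((-71 + (-3 - 1*4)) - 12)*o)*81 = (((-71 + (-3 - 1*4)) - 12)*(-5 + 8*√7))*81 = (((-71 + (-3 - 4)) - 12)*(-5 + 8*√7))*81 = (((-71 - 7) - 12)*(-5 + 8*√7))*81 = ((-78 - 12)*(-5 + 8*√7))*81 = -90*(-5 + 8*√7)*81 = (450 - 720*√7)*81 = 36450 - 58320*√7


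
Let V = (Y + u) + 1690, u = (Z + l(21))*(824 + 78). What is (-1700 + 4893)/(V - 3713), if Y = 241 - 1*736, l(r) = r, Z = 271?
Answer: 3193/260866 ≈ 0.012240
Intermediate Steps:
Y = -495 (Y = 241 - 736 = -495)
u = 263384 (u = (271 + 21)*(824 + 78) = 292*902 = 263384)
V = 264579 (V = (-495 + 263384) + 1690 = 262889 + 1690 = 264579)
(-1700 + 4893)/(V - 3713) = (-1700 + 4893)/(264579 - 3713) = 3193/260866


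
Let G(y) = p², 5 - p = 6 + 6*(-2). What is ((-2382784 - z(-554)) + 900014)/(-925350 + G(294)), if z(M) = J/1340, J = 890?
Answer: 198691269/123980686 ≈ 1.6026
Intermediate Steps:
p = 11 (p = 5 - (6 + 6*(-2)) = 5 - (6 - 12) = 5 - 1*(-6) = 5 + 6 = 11)
z(M) = 89/134 (z(M) = 890/1340 = 890*(1/1340) = 89/134)
G(y) = 121 (G(y) = 11² = 121)
((-2382784 - z(-554)) + 900014)/(-925350 + G(294)) = ((-2382784 - 1*89/134) + 900014)/(-925350 + 121) = ((-2382784 - 89/134) + 900014)/(-925229) = (-319293145/134 + 900014)*(-1/925229) = -198691269/134*(-1/925229) = 198691269/123980686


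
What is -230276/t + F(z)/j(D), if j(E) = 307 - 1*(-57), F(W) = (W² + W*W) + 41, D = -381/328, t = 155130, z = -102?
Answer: 1575242453/28233660 ≈ 55.793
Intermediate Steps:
D = -381/328 (D = -381*1/328 = -381/328 ≈ -1.1616)
F(W) = 41 + 2*W² (F(W) = (W² + W²) + 41 = 2*W² + 41 = 41 + 2*W²)
j(E) = 364 (j(E) = 307 + 57 = 364)
-230276/t + F(z)/j(D) = -230276/155130 + (41 + 2*(-102)²)/364 = -230276*1/155130 + (41 + 2*10404)*(1/364) = -115138/77565 + (41 + 20808)*(1/364) = -115138/77565 + 20849*(1/364) = -115138/77565 + 20849/364 = 1575242453/28233660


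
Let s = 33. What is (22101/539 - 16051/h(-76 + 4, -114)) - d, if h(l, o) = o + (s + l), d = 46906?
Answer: -3856164160/82467 ≈ -46760.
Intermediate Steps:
h(l, o) = 33 + l + o (h(l, o) = o + (33 + l) = 33 + l + o)
(22101/539 - 16051/h(-76 + 4, -114)) - d = (22101/539 - 16051/(33 + (-76 + 4) - 114)) - 1*46906 = (22101*(1/539) - 16051/(33 - 72 - 114)) - 46906 = (22101/539 - 16051/(-153)) - 46906 = (22101/539 - 16051*(-1/153)) - 46906 = (22101/539 + 16051/153) - 46906 = 12032942/82467 - 46906 = -3856164160/82467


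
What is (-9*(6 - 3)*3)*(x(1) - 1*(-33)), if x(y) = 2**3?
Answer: -3321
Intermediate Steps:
x(y) = 8
(-9*(6 - 3)*3)*(x(1) - 1*(-33)) = (-9*(6 - 3)*3)*(8 - 1*(-33)) = (-27*3)*(8 + 33) = -9*9*41 = -81*41 = -3321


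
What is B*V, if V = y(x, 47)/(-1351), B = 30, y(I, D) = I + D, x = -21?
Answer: -780/1351 ≈ -0.57735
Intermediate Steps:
y(I, D) = D + I
V = -26/1351 (V = (47 - 21)/(-1351) = 26*(-1/1351) = -26/1351 ≈ -0.019245)
B*V = 30*(-26/1351) = -780/1351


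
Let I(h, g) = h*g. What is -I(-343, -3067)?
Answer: -1051981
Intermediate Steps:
I(h, g) = g*h
-I(-343, -3067) = -(-3067)*(-343) = -1*1051981 = -1051981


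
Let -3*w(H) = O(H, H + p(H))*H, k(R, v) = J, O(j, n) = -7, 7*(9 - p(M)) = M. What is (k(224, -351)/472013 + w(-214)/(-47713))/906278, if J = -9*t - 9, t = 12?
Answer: 690328211/61231285383470346 ≈ 1.1274e-8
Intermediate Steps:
p(M) = 9 - M/7
J = -117 (J = -9*12 - 9 = -108 - 9 = -117)
k(R, v) = -117
w(H) = 7*H/3 (w(H) = -(-7)*H/3 = 7*H/3)
(k(224, -351)/472013 + w(-214)/(-47713))/906278 = (-117/472013 + ((7/3)*(-214))/(-47713))/906278 = (-117*1/472013 - 1498/3*(-1/47713))*(1/906278) = (-117/472013 + 1498/143139)*(1/906278) = (690328211/67563468807)*(1/906278) = 690328211/61231285383470346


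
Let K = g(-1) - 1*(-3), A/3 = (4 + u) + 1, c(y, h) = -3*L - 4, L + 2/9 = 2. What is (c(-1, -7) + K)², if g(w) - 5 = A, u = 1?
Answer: 2500/9 ≈ 277.78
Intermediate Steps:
L = 16/9 (L = -2/9 + 2 = 16/9 ≈ 1.7778)
c(y, h) = -28/3 (c(y, h) = -3*16/9 - 4 = -16/3 - 4 = -28/3)
A = 18 (A = 3*((4 + 1) + 1) = 3*(5 + 1) = 3*6 = 18)
g(w) = 23 (g(w) = 5 + 18 = 23)
K = 26 (K = 23 - 1*(-3) = 23 + 3 = 26)
(c(-1, -7) + K)² = (-28/3 + 26)² = (50/3)² = 2500/9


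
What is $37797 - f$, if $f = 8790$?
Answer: $29007$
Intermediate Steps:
$37797 - f = 37797 - 8790 = 29007$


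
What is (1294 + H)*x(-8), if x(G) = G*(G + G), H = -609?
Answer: 87680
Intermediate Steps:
x(G) = 2*G**2 (x(G) = G*(2*G) = 2*G**2)
(1294 + H)*x(-8) = (1294 - 609)*(2*(-8)**2) = 685*(2*64) = 685*128 = 87680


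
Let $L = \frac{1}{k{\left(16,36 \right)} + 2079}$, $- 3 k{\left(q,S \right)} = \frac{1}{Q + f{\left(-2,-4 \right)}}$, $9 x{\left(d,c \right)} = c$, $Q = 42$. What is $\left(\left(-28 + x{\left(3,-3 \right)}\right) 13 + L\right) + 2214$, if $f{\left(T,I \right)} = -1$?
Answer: $\frac{1415899861}{767148} \approx 1845.7$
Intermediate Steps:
$x{\left(d,c \right)} = \frac{c}{9}$
$k{\left(q,S \right)} = - \frac{1}{123}$ ($k{\left(q,S \right)} = - \frac{1}{3 \left(42 - 1\right)} = - \frac{1}{3 \cdot 41} = \left(- \frac{1}{3}\right) \frac{1}{41} = - \frac{1}{123}$)
$L = \frac{123}{255716}$ ($L = \frac{1}{- \frac{1}{123} + 2079} = \frac{1}{\frac{255716}{123}} = \frac{123}{255716} \approx 0.000481$)
$\left(\left(-28 + x{\left(3,-3 \right)}\right) 13 + L\right) + 2214 = \left(\left(-28 + \frac{1}{9} \left(-3\right)\right) 13 + \frac{123}{255716}\right) + 2214 = \left(\left(-28 - \frac{1}{3}\right) 13 + \frac{123}{255716}\right) + 2214 = \left(\left(- \frac{85}{3}\right) 13 + \frac{123}{255716}\right) + 2214 = \left(- \frac{1105}{3} + \frac{123}{255716}\right) + 2214 = - \frac{282565811}{767148} + 2214 = \frac{1415899861}{767148}$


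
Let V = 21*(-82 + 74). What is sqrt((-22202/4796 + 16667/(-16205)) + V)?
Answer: I*sqrt(5351735035049810)/5551370 ≈ 13.178*I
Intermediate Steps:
V = -168 (V = 21*(-8) = -168)
sqrt((-22202/4796 + 16667/(-16205)) + V) = sqrt((-22202/4796 + 16667/(-16205)) - 168) = sqrt((-22202*1/4796 + 16667*(-1/16205)) - 168) = sqrt((-11101/2398 - 2381/2315) - 168) = sqrt(-31408453/5551370 - 168) = sqrt(-964038613/5551370) = I*sqrt(5351735035049810)/5551370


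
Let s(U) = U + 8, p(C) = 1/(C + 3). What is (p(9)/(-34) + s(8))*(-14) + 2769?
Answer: 519187/204 ≈ 2545.0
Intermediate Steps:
p(C) = 1/(3 + C)
s(U) = 8 + U
(p(9)/(-34) + s(8))*(-14) + 2769 = (1/((3 + 9)*(-34)) + (8 + 8))*(-14) + 2769 = (-1/34/12 + 16)*(-14) + 2769 = ((1/12)*(-1/34) + 16)*(-14) + 2769 = (-1/408 + 16)*(-14) + 2769 = (6527/408)*(-14) + 2769 = -45689/204 + 2769 = 519187/204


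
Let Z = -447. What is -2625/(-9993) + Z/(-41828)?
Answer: 38088457/139329068 ≈ 0.27337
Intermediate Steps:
-2625/(-9993) + Z/(-41828) = -2625/(-9993) - 447/(-41828) = -2625*(-1/9993) - 447*(-1/41828) = 875/3331 + 447/41828 = 38088457/139329068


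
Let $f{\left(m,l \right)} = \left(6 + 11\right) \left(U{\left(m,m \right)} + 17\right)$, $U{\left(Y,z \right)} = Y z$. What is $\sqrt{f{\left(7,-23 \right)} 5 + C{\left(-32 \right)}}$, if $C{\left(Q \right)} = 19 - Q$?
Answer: $3 \sqrt{629} \approx 75.24$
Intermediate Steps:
$f{\left(m,l \right)} = 289 + 17 m^{2}$ ($f{\left(m,l \right)} = \left(6 + 11\right) \left(m m + 17\right) = 17 \left(m^{2} + 17\right) = 17 \left(17 + m^{2}\right) = 289 + 17 m^{2}$)
$\sqrt{f{\left(7,-23 \right)} 5 + C{\left(-32 \right)}} = \sqrt{\left(289 + 17 \cdot 7^{2}\right) 5 + \left(19 - -32\right)} = \sqrt{\left(289 + 17 \cdot 49\right) 5 + \left(19 + 32\right)} = \sqrt{\left(289 + 833\right) 5 + 51} = \sqrt{1122 \cdot 5 + 51} = \sqrt{5610 + 51} = \sqrt{5661} = 3 \sqrt{629}$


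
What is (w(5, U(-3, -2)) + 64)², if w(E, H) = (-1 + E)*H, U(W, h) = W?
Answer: 2704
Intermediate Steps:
w(E, H) = H*(-1 + E)
(w(5, U(-3, -2)) + 64)² = (-3*(-1 + 5) + 64)² = (-3*4 + 64)² = (-12 + 64)² = 52² = 2704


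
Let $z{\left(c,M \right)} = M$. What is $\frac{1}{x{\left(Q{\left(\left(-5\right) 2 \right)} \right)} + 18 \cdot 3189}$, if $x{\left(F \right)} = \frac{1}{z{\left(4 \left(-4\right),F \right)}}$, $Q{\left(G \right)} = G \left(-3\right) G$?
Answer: $\frac{300}{17220599} \approx 1.7421 \cdot 10^{-5}$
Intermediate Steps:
$Q{\left(G \right)} = - 3 G^{2}$ ($Q{\left(G \right)} = - 3 G G = - 3 G^{2}$)
$x{\left(F \right)} = \frac{1}{F}$
$\frac{1}{x{\left(Q{\left(\left(-5\right) 2 \right)} \right)} + 18 \cdot 3189} = \frac{1}{\frac{1}{\left(-3\right) \left(\left(-5\right) 2\right)^{2}} + 18 \cdot 3189} = \frac{1}{\frac{1}{\left(-3\right) \left(-10\right)^{2}} + 57402} = \frac{1}{\frac{1}{\left(-3\right) 100} + 57402} = \frac{1}{\frac{1}{-300} + 57402} = \frac{1}{- \frac{1}{300} + 57402} = \frac{1}{\frac{17220599}{300}} = \frac{300}{17220599}$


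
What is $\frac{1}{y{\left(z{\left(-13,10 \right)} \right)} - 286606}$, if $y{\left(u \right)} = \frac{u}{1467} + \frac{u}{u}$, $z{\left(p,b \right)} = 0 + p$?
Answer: $- \frac{1467}{420449548} \approx -3.4891 \cdot 10^{-6}$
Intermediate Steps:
$z{\left(p,b \right)} = p$
$y{\left(u \right)} = 1 + \frac{u}{1467}$ ($y{\left(u \right)} = u \frac{1}{1467} + 1 = \frac{u}{1467} + 1 = 1 + \frac{u}{1467}$)
$\frac{1}{y{\left(z{\left(-13,10 \right)} \right)} - 286606} = \frac{1}{\left(1 + \frac{1}{1467} \left(-13\right)\right) - 286606} = \frac{1}{\left(1 - \frac{13}{1467}\right) - 286606} = \frac{1}{\frac{1454}{1467} - 286606} = \frac{1}{- \frac{420449548}{1467}} = - \frac{1467}{420449548}$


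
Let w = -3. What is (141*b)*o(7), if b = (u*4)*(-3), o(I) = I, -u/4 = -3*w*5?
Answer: 2131920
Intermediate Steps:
u = -180 (u = -4*(-3*(-3))*5 = -36*5 = -4*45 = -180)
b = 2160 (b = -180*4*(-3) = -720*(-3) = 2160)
(141*b)*o(7) = (141*2160)*7 = 304560*7 = 2131920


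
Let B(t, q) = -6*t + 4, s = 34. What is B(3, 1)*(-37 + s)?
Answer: 42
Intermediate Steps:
B(t, q) = 4 - 6*t
B(3, 1)*(-37 + s) = (4 - 6*3)*(-37 + 34) = (4 - 18)*(-3) = -14*(-3) = 42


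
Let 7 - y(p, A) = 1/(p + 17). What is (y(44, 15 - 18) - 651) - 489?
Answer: -69114/61 ≈ -1133.0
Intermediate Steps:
y(p, A) = 7 - 1/(17 + p) (y(p, A) = 7 - 1/(p + 17) = 7 - 1/(17 + p))
(y(44, 15 - 18) - 651) - 489 = ((118 + 7*44)/(17 + 44) - 651) - 489 = ((118 + 308)/61 - 651) - 489 = ((1/61)*426 - 651) - 489 = (426/61 - 651) - 489 = -39285/61 - 489 = -69114/61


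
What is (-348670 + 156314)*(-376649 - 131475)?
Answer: 97740700144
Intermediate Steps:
(-348670 + 156314)*(-376649 - 131475) = -192356*(-508124) = 97740700144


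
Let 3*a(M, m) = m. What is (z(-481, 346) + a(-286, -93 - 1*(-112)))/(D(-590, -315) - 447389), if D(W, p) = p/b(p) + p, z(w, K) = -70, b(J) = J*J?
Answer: 20055/141026761 ≈ 0.00014221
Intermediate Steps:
b(J) = J²
a(M, m) = m/3
D(W, p) = p + 1/p (D(W, p) = p/(p²) + p = p/p² + p = 1/p + p = p + 1/p)
(z(-481, 346) + a(-286, -93 - 1*(-112)))/(D(-590, -315) - 447389) = (-70 + (-93 - 1*(-112))/3)/((-315 + 1/(-315)) - 447389) = (-70 + (-93 + 112)/3)/((-315 - 1/315) - 447389) = (-70 + (⅓)*19)/(-99226/315 - 447389) = (-70 + 19/3)/(-141026761/315) = -191/3*(-315/141026761) = 20055/141026761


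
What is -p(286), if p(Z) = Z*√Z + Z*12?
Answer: -3432 - 286*√286 ≈ -8268.7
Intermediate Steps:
p(Z) = Z^(3/2) + 12*Z
-p(286) = -(286^(3/2) + 12*286) = -(286*√286 + 3432) = -(3432 + 286*√286) = -3432 - 286*√286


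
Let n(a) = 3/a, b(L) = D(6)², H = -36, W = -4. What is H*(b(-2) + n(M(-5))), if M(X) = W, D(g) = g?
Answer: -1269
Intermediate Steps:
M(X) = -4
b(L) = 36 (b(L) = 6² = 36)
H*(b(-2) + n(M(-5))) = -36*(36 + 3/(-4)) = -36*(36 + 3*(-¼)) = -36*(36 - ¾) = -36*141/4 = -1269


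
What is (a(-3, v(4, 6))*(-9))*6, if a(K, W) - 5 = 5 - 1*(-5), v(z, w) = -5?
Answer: -810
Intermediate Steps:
a(K, W) = 15 (a(K, W) = 5 + (5 - 1*(-5)) = 5 + (5 + 5) = 5 + 10 = 15)
(a(-3, v(4, 6))*(-9))*6 = (15*(-9))*6 = -135*6 = -810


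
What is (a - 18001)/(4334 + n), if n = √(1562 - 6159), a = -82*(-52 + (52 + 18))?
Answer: -84413318/18788153 + 19477*I*√4597/18788153 ≈ -4.4929 + 0.070287*I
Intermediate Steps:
a = -1476 (a = -82*(-52 + 70) = -82*18 = -1476)
n = I*√4597 (n = √(-4597) = I*√4597 ≈ 67.801*I)
(a - 18001)/(4334 + n) = (-1476 - 18001)/(4334 + I*√4597) = -19477/(4334 + I*√4597)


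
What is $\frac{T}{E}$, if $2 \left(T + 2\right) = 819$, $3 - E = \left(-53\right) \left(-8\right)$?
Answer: $- \frac{815}{842} \approx -0.96793$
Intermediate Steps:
$E = -421$ ($E = 3 - \left(-53\right) \left(-8\right) = 3 - 424 = -421$)
$T = \frac{815}{2}$ ($T = -2 + \frac{1}{2} \cdot 819 = -2 + \frac{819}{2} = \frac{815}{2} \approx 407.5$)
$\frac{T}{E} = \frac{815}{2 \left(-421\right)} = \frac{815}{2} \left(- \frac{1}{421}\right) = - \frac{815}{842}$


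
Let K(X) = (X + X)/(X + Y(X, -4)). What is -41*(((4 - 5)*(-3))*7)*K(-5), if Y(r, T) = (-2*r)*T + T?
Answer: -1230/7 ≈ -175.71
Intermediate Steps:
Y(r, T) = T - 2*T*r (Y(r, T) = -2*T*r + T = T - 2*T*r)
K(X) = 2*X/(-4 + 9*X) (K(X) = (X + X)/(X - 4*(1 - 2*X)) = (2*X)/(X + (-4 + 8*X)) = (2*X)/(-4 + 9*X) = 2*X/(-4 + 9*X))
-41*(((4 - 5)*(-3))*7)*K(-5) = -41*(((4 - 5)*(-3))*7)*2*(-5)/(-4 + 9*(-5)) = -41*(-1*(-3)*7)*2*(-5)/(-4 - 45) = -41*(3*7)*2*(-5)/(-49) = -41*21*2*(-5)*(-1/49) = -861*10/49 = -1*1230/7 = -1230/7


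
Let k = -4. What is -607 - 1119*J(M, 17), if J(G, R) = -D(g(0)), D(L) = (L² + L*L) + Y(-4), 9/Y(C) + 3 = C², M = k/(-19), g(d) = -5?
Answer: 729530/13 ≈ 56118.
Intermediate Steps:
M = 4/19 (M = -4/(-19) = -4*(-1/19) = 4/19 ≈ 0.21053)
Y(C) = 9/(-3 + C²)
D(L) = 9/13 + 2*L² (D(L) = (L² + L*L) + 9/(-3 + (-4)²) = (L² + L²) + 9/(-3 + 16) = 2*L² + 9/13 = 9/13 + 2*L²)
J(G, R) = -659/13 (J(G, R) = -(9/13 + 2*(-5)²) = -(9/13 + 2*25) = -(9/13 + 50) = -1*659/13 = -659/13)
-607 - 1119*J(M, 17) = -607 - 1119*(-659/13) = -607 + 737421/13 = 729530/13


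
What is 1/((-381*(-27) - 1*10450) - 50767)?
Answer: -1/50930 ≈ -1.9635e-5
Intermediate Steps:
1/((-381*(-27) - 1*10450) - 50767) = 1/((10287 - 10450) - 50767) = 1/(-163 - 50767) = 1/(-50930) = -1/50930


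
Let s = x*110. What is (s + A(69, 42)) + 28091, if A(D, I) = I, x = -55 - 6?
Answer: 21423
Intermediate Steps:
x = -61
s = -6710 (s = -61*110 = -6710)
(s + A(69, 42)) + 28091 = (-6710 + 42) + 28091 = -6668 + 28091 = 21423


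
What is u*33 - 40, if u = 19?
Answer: 587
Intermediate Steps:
u*33 - 40 = 19*33 - 40 = 627 - 40 = 587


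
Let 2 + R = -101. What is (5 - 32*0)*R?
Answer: -515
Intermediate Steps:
R = -103 (R = -2 - 101 = -103)
(5 - 32*0)*R = (5 - 32*0)*(-103) = (5 + 0)*(-103) = 5*(-103) = -515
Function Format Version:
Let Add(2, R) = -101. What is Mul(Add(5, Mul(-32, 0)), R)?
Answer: -515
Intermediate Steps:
R = -103 (R = Add(-2, -101) = -103)
Mul(Add(5, Mul(-32, 0)), R) = Mul(Add(5, Mul(-32, 0)), -103) = Mul(Add(5, 0), -103) = Mul(5, -103) = -515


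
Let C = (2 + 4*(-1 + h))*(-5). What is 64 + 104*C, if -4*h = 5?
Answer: 3704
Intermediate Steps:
h = -5/4 (h = -¼*5 = -5/4 ≈ -1.2500)
C = 35 (C = (2 + 4*(-1 - 5/4))*(-5) = (2 + 4*(-9/4))*(-5) = (2 - 9)*(-5) = -7*(-5) = 35)
64 + 104*C = 64 + 104*35 = 64 + 3640 = 3704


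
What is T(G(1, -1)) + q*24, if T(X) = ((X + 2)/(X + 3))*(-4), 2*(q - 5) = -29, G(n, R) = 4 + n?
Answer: -463/2 ≈ -231.50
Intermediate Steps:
q = -19/2 (q = 5 + (1/2)*(-29) = 5 - 29/2 = -19/2 ≈ -9.5000)
T(X) = -4*(2 + X)/(3 + X) (T(X) = ((2 + X)/(3 + X))*(-4) = -4*(2 + X)/(3 + X))
T(G(1, -1)) + q*24 = 4*(-2 - (4 + 1))/(3 + (4 + 1)) - 19/2*24 = 4*(-2 - 1*5)/(3 + 5) - 228 = 4*(-2 - 5)/8 - 228 = 4*(1/8)*(-7) - 228 = -7/2 - 228 = -463/2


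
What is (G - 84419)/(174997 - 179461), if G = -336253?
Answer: 8764/93 ≈ 94.237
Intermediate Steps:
(G - 84419)/(174997 - 179461) = (-336253 - 84419)/(174997 - 179461) = -420672/(-4464) = -420672*(-1/4464) = 8764/93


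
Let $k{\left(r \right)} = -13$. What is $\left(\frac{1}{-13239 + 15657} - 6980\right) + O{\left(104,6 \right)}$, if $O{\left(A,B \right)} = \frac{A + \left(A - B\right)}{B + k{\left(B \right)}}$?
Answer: $- \frac{118631909}{16926} \approx -7008.9$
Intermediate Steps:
$O{\left(A,B \right)} = \frac{- B + 2 A}{-13 + B}$ ($O{\left(A,B \right)} = \frac{A + \left(A - B\right)}{B - 13} = \frac{- B + 2 A}{-13 + B}$)
$\left(\frac{1}{-13239 + 15657} - 6980\right) + O{\left(104,6 \right)} = \left(\frac{1}{-13239 + 15657} - 6980\right) + \frac{\left(-1\right) 6 + 2 \cdot 104}{-13 + 6} = \left(\frac{1}{2418} - 6980\right) + \frac{-6 + 208}{-7} = \left(\frac{1}{2418} - 6980\right) - \frac{202}{7} = - \frac{16877639}{2418} - \frac{202}{7} = - \frac{118631909}{16926}$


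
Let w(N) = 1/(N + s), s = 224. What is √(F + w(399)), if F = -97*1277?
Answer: I*√48077150478/623 ≈ 351.95*I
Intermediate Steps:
w(N) = 1/(224 + N) (w(N) = 1/(N + 224) = 1/(224 + N))
F = -123869
√(F + w(399)) = √(-123869 + 1/(224 + 399)) = √(-123869 + 1/623) = √(-77170386/623) = I*√48077150478/623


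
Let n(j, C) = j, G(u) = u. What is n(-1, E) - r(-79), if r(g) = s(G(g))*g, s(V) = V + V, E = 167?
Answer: -12483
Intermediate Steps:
s(V) = 2*V
r(g) = 2*g² (r(g) = (2*g)*g = 2*g²)
n(-1, E) - r(-79) = -1 - 2*(-79)² = -1 - 2*6241 = -1 - 1*12482 = -1 - 12482 = -12483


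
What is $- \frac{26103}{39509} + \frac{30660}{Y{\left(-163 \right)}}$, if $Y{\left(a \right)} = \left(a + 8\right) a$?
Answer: $\frac{110370729}{199638977} \approx 0.55285$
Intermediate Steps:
$Y{\left(a \right)} = a \left(8 + a\right)$ ($Y{\left(a \right)} = \left(8 + a\right) a = a \left(8 + a\right)$)
$- \frac{26103}{39509} + \frac{30660}{Y{\left(-163 \right)}} = - \frac{26103}{39509} + \frac{30660}{\left(-163\right) \left(8 - 163\right)} = \left(-26103\right) \frac{1}{39509} + \frac{30660}{\left(-163\right) \left(-155\right)} = - \frac{26103}{39509} + \frac{30660}{25265} = - \frac{26103}{39509} + 30660 \cdot \frac{1}{25265} = - \frac{26103}{39509} + \frac{6132}{5053} = \frac{110370729}{199638977}$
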